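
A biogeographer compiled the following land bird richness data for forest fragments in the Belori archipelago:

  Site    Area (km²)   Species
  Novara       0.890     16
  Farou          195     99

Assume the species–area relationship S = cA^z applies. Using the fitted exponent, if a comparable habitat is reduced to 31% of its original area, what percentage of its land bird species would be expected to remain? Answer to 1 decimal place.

z = ln(99/16) / ln(195/0.89) = 1.8225 / 5.3895 = 0.3382
S_new/S_old = (A_new/A_old)^z = 0.31^0.3382 = exp(0.3382 × -1.1712) = 0.673

67.3%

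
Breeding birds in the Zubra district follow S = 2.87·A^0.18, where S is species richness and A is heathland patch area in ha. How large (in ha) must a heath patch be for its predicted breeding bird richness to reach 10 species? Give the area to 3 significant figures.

1030 ha

10 = 2.87 × A^0.18  ⇒  A^0.18 = 10/2.87 = 3.484
ln A = ln(3.484) / 0.18 = 1.2483 / 0.18 = 6.9349
A = e^6.9349 ≈ 1027 ha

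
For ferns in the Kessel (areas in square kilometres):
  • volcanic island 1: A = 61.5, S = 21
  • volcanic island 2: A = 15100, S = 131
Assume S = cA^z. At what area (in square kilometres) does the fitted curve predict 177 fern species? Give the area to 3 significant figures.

37300 square kilometres

z = ln(131/21) / ln(15100/61.5) = 1.8307 / 5.5034 = 0.3326
c = 21 / 61.5^0.3326 = 21 / 3.936 = 5.335
A = (177/5.335)^(1/0.3326) ⇒ ln A = ln(33.18)/0.3326 = 10.5272
A = e^10.5272 ≈ 37316 square kilometres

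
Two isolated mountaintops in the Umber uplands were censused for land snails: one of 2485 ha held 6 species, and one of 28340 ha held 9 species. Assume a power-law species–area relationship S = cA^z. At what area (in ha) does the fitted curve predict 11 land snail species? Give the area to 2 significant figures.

95000 ha

z = ln(9/6) / ln(28340/2485) = 0.4055 / 2.4340 = 0.1666
c = 6 / 2485^0.1666 = 6 / 3.678 = 1.631
A = (11/1.631)^(1/0.1666) ⇒ ln A = ln(6.743)/0.1666 = 11.4567
A = e^11.4567 ≈ 94528 ha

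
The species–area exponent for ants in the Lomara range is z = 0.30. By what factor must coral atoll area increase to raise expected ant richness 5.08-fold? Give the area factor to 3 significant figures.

(A₂/A₁)^0.3 = 5.08, so A₂/A₁ = 5.08^(1/0.3) = 5.08^3.333
ln(A₂/A₁) = ln 5.08 / 0.3 = 1.6253 / 0.3 = 5.4177
A₂/A₁ = e^5.4177 ≈ 225.4

225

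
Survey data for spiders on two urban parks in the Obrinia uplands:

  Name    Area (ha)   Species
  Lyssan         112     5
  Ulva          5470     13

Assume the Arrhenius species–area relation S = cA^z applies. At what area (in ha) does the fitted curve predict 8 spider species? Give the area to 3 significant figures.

758 ha

z = ln(13/5) / ln(5470/112) = 0.9555 / 3.8885 = 0.2457
c = 5 / 112^0.2457 = 5 / 3.188 = 1.568
A = (8/1.568)^(1/0.2457) ⇒ ln A = ln(5.101)/0.2457 = 6.6312
A = e^6.6312 ≈ 758.4 ha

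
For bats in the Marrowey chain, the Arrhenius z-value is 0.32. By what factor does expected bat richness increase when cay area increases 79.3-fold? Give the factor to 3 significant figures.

4.05

S₂/S₁ = (A₂/A₁)^z = 79.3^0.32
ln(S₂/S₁) = 0.32 × ln 79.3 = 0.32 × 4.3732 = 1.3994
S₂/S₁ = e^1.3994 ≈ 4.053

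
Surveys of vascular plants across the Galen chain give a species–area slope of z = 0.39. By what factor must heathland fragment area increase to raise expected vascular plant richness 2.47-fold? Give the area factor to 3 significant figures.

(A₂/A₁)^0.39 = 2.47, so A₂/A₁ = 2.47^(1/0.39) = 2.47^2.564
ln(A₂/A₁) = ln 2.47 / 0.39 = 0.9042 / 0.39 = 2.3185
A₂/A₁ = e^2.3185 ≈ 10.16

10.2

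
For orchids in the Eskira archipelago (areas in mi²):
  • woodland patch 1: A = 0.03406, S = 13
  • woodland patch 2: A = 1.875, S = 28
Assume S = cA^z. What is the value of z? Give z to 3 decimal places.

0.191

Taking logs: ln S = ln c + z ln A, so z = (ln S₂ − ln S₁)/(ln A₂ − ln A₁).
z = ln(28/13) / ln(1.875/0.03406) = ln(2.154) / ln(55.05) = 0.7673 / 4.0082 = 0.1914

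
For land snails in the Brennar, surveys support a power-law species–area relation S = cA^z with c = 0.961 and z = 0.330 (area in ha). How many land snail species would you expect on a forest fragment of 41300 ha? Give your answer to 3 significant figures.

32.1

S = 0.961 × 41300^0.33
ln S = ln 0.961 + 0.33 × ln 41300 = -0.0398 + 0.33 × 10.6286 = 3.4677
S = e^3.4677 ≈ 32.06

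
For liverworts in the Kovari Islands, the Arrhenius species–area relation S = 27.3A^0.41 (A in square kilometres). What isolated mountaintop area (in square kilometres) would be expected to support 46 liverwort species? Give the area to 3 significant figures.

46 = 27.3 × A^0.41  ⇒  A^0.41 = 46/27.3 = 1.685
ln A = ln(1.685) / 0.41 = 0.5218 / 0.41 = 1.2726
A = e^1.2726 ≈ 3.57 square kilometres

3.57 square kilometres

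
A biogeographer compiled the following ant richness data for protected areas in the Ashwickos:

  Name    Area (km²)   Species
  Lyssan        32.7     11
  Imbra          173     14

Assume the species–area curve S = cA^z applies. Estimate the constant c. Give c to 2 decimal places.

6.64

z = ln(S₂/S₁) / ln(A₂/A₁) = ln(14/11) / ln(173/32.7) = 0.2412 / 1.6659 = 0.1448
c = S₁ / A₁^z = 11 / 32.7^0.1448 = 11 / 1.657 = 6.64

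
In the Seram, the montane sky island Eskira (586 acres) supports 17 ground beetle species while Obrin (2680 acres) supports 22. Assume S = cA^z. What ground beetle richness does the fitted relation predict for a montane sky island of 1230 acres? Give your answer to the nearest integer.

19

z = ln(22/17) / ln(2680/586) = 0.2578 / 1.5203 = 0.1696
c = 17 / 586^0.1696 = 17 / 2.947 = 5.768
S₃ = 5.768 × 1230^0.1696 = 5.768 × 3.342 ≈ 19.28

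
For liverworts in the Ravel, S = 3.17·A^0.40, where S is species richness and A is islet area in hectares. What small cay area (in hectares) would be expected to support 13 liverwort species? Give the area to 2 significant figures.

34 hectares

13 = 3.17 × A^0.4  ⇒  A^0.4 = 13/3.17 = 4.101
ln A = ln(4.101) / 0.4 = 1.4112 / 0.4 = 3.5280
A = e^3.5280 ≈ 34.06 hectares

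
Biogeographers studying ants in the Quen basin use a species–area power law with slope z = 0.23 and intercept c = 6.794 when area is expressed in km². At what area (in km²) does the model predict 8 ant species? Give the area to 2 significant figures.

2.0 km²

8 = 6.794 × A^0.23  ⇒  A^0.23 = 8/6.794 = 1.178
ln A = ln(1.178) / 0.23 = 0.1634 / 0.23 = 0.7104
A = e^0.7104 ≈ 2.035 km²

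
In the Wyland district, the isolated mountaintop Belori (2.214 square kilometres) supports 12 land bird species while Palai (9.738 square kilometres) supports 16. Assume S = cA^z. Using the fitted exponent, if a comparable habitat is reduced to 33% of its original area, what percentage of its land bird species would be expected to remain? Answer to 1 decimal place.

z = ln(16/12) / ln(9.738/2.214) = 0.2877 / 1.4812 = 0.1942
S_new/S_old = (A_new/A_old)^z = 0.33^0.1942 = exp(0.1942 × -1.1087) = 0.8063

80.6%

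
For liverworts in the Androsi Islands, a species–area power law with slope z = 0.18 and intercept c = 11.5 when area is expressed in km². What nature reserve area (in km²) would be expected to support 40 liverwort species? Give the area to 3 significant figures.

1020 km²

40 = 11.5 × A^0.18  ⇒  A^0.18 = 40/11.5 = 3.478
ln A = ln(3.478) / 0.18 = 1.2465 / 0.18 = 6.9252
A = e^6.9252 ≈ 1018 km²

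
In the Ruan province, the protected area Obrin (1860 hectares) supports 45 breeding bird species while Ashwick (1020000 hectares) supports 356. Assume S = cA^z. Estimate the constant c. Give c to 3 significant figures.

z = ln(S₂/S₁) / ln(A₂/A₁) = ln(356/45) / ln(1020000/1860) = 2.0683 / 6.3070 = 0.3279
c = S₁ / A₁^z = 45 / 1860^0.3279 = 45 / 11.81 = 3.811

3.81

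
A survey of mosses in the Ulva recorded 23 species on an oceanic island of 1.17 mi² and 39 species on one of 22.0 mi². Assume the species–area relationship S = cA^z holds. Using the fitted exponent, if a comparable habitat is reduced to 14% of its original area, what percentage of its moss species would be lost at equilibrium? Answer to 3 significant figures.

z = ln(39/23) / ln(22/1.17) = 0.5281 / 2.9340 = 0.1800
S_new/S_old = (A_new/A_old)^z = 0.14^0.1800 = exp(0.1800 × -1.9661) = 0.702
Fraction lost = 1 − 0.702 = 0.298

29.8%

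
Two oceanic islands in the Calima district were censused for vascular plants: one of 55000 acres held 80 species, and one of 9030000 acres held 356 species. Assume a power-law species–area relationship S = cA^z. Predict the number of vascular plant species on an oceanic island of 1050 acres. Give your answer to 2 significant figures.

z = ln(356/80) / ln(9030000/55000) = 1.4929 / 5.1010 = 0.2927
c = 80 / 55000^0.2927 = 80 / 24.4 = 3.279
S₃ = 3.279 × 1050^0.2927 = 3.279 × 7.66 ≈ 25.12

25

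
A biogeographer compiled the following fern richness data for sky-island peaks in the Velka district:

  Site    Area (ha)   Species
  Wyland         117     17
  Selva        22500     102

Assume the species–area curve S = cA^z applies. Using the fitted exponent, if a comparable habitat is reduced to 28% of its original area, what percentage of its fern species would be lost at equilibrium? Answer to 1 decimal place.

35.2%

z = ln(102/17) / ln(22500/117) = 1.7918 / 5.2591 = 0.3407
S_new/S_old = (A_new/A_old)^z = 0.28^0.3407 = exp(0.3407 × -1.2730) = 0.6481
Fraction lost = 1 − 0.6481 = 0.3519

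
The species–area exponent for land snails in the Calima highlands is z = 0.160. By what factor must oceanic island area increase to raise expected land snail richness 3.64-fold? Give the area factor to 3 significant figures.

(A₂/A₁)^0.16 = 3.64, so A₂/A₁ = 3.64^(1/0.16) = 3.64^6.25
ln(A₂/A₁) = ln 3.64 / 0.16 = 1.2920 / 0.16 = 8.0749
A₂/A₁ = e^8.0749 ≈ 3213

3210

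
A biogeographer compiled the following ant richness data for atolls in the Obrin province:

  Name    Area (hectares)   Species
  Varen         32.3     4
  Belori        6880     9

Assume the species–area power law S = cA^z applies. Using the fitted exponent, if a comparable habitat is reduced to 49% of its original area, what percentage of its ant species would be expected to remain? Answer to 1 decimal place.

89.8%

z = ln(9/4) / ln(6880/32.3) = 0.8109 / 5.3613 = 0.1513
S_new/S_old = (A_new/A_old)^z = 0.49^0.1513 = exp(0.1513 × -0.7133) = 0.8977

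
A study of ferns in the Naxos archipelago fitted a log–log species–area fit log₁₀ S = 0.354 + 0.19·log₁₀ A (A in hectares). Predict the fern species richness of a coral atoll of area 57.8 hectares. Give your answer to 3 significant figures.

S = 2.259 × 57.8^0.19
ln S = ln 2.259 + 0.19 × ln 57.8 = 0.8151 + 0.19 × 4.0570 = 1.5859
S = e^1.5859 ≈ 4.884

4.88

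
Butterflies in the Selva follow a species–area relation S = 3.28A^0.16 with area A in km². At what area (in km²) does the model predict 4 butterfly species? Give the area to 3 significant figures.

3.46 km²

4 = 3.28 × A^0.16  ⇒  A^0.16 = 4/3.28 = 1.22
ln A = ln(1.22) / 0.16 = 0.1985 / 0.16 = 1.2403
A = e^1.2403 ≈ 3.457 km²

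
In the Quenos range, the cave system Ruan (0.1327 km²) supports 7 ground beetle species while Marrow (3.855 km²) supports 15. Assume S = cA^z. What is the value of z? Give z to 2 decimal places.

Taking logs: ln S = ln c + z ln A, so z = (ln S₂ − ln S₁)/(ln A₂ − ln A₁).
z = ln(15/7) / ln(3.855/0.1327) = ln(2.143) / ln(29.05) = 0.7621 / 3.3690 = 0.2262

0.23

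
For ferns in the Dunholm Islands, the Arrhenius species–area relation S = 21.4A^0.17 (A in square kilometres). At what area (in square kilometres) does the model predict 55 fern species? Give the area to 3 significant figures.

258 square kilometres

55 = 21.4 × A^0.17  ⇒  A^0.17 = 55/21.4 = 2.57
ln A = ln(2.57) / 0.17 = 0.9439 / 0.17 = 5.5526
A = e^5.5526 ≈ 257.9 square kilometres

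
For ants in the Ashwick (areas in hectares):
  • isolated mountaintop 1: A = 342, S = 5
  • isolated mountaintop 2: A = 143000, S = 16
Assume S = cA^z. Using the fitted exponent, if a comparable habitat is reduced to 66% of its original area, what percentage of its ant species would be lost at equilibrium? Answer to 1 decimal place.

z = ln(16/5) / ln(143000/342) = 1.1632 / 6.0358 = 0.1927
S_new/S_old = (A_new/A_old)^z = 0.66^0.1927 = exp(0.1927 × -0.4155) = 0.923
Fraction lost = 1 − 0.923 = 0.07695

7.7%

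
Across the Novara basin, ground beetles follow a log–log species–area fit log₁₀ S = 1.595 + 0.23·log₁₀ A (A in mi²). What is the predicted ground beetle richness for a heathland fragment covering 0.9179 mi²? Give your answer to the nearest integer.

39 species

S = 39.36 × 0.9179^0.23
ln S = ln 39.36 + 0.23 × ln 0.9179 = 3.6726 + 0.23 × -0.0857 = 3.6529
S = e^3.6529 ≈ 38.59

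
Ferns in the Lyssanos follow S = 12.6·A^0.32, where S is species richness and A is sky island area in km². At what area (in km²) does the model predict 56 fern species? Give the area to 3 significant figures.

56 = 12.6 × A^0.32  ⇒  A^0.32 = 56/12.6 = 4.444
ln A = ln(4.444) / 0.32 = 1.4917 / 0.32 = 4.6614
A = e^4.6614 ≈ 105.8 km²

106 km²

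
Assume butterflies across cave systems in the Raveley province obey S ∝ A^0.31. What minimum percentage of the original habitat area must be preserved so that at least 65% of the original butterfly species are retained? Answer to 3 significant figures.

24.9%

Need (A_new/A_old)^0.31 = 0.65, so A_new/A_old = 0.65^(1/0.31) = 0.65^3.226
ln(A_new/A_old) = ln 0.65 / 0.31 = -0.4308 / 0.31 = -1.3896
A_new/A_old = e^-1.3896 ≈ 0.2492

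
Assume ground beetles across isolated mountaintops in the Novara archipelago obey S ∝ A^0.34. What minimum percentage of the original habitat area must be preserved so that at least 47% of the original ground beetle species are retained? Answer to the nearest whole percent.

Need (A_new/A_old)^0.34 = 0.47, so A_new/A_old = 0.47^(1/0.34) = 0.47^2.941
ln(A_new/A_old) = ln 0.47 / 0.34 = -0.7550 / 0.34 = -2.2207
A_new/A_old = e^-2.2207 ≈ 0.1085

11%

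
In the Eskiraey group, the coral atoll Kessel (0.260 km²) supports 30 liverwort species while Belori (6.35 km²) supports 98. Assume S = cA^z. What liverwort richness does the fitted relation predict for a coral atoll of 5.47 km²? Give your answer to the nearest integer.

93

z = ln(98/30) / ln(6.35/0.26) = 1.1838 / 3.1955 = 0.3704
c = 30 / 0.26^0.3704 = 30 / 0.6071 = 49.41
S₃ = 49.41 × 5.47^0.3704 = 49.41 × 1.877 ≈ 92.73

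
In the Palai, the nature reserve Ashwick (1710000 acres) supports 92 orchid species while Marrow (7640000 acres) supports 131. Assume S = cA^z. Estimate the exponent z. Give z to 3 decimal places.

0.236

Taking logs: ln S = ln c + z ln A, so z = (ln S₂ − ln S₁)/(ln A₂ − ln A₁).
z = ln(131/92) / ln(7640000/1710000) = ln(1.424) / ln(4.468) = 0.3534 / 1.4969 = 0.2361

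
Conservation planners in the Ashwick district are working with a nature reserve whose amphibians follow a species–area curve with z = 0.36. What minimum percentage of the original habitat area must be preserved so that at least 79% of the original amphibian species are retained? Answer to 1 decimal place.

52.0%

Need (A_new/A_old)^0.36 = 0.79, so A_new/A_old = 0.79^(1/0.36) = 0.79^2.778
ln(A_new/A_old) = ln 0.79 / 0.36 = -0.2357 / 0.36 = -0.6548
A_new/A_old = e^-0.6548 ≈ 0.5196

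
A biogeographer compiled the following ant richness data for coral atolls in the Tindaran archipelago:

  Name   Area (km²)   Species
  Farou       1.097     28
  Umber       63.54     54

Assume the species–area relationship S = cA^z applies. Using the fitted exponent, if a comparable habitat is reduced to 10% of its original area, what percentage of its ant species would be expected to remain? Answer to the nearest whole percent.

69%

z = ln(54/28) / ln(63.54/1.097) = 0.6568 / 4.0591 = 0.1618
S_new/S_old = (A_new/A_old)^z = 0.1^0.1618 = exp(0.1618 × -2.3026) = 0.689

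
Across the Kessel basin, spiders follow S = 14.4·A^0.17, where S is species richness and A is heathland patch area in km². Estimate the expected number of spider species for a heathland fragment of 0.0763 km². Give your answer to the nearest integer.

9

S = 14.4 × 0.0763^0.17 = 14.4 × 0.6457 ≈ 9.298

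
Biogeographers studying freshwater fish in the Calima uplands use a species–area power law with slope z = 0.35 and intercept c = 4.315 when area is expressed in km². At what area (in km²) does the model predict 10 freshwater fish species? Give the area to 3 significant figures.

11.0 km²

10 = 4.315 × A^0.35  ⇒  A^0.35 = 10/4.315 = 2.317
ln A = ln(2.317) / 0.35 = 0.8405 / 0.35 = 2.4014
A = e^2.4014 ≈ 11.04 km²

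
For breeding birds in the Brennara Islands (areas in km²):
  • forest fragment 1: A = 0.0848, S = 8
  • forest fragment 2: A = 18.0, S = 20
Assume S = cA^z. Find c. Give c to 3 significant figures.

12.2

z = ln(S₂/S₁) / ln(A₂/A₁) = ln(20/8) / ln(18/0.0848) = 0.9163 / 5.3578 = 0.1710
c = S₁ / A₁^z = 8 / 0.0848^0.1710 = 8 / 0.6557 = 12.2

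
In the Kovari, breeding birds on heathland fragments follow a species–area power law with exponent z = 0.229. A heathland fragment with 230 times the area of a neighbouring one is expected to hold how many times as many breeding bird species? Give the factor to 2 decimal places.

3.47

S₂/S₁ = (A₂/A₁)^z = 230^0.229
ln(S₂/S₁) = 0.229 × ln 230 = 0.229 × 5.4381 = 1.2453
S₂/S₁ = e^1.2453 ≈ 3.474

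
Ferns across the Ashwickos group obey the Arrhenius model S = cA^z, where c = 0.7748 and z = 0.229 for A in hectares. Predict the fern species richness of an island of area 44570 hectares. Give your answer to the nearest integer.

9

S = 0.7748 × 44570^0.229 = 0.7748 × 11.6 ≈ 8.991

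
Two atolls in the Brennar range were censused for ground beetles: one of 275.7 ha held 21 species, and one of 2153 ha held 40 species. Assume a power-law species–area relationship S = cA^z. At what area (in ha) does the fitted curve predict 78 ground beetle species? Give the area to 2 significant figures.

18000 ha

z = ln(40/21) / ln(2153/275.7) = 0.6444 / 2.0553 = 0.3135
c = 21 / 275.7^0.3135 = 21 / 5.822 = 3.607
A = (78/3.607)^(1/0.3135) ⇒ ln A = ln(21.63)/0.3135 = 9.8048
A = e^9.8048 ≈ 18120 ha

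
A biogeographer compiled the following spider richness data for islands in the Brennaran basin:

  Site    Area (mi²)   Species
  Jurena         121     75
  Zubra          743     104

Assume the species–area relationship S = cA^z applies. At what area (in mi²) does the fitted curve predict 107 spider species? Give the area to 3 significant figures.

870 mi²

z = ln(104/75) / ln(743/121) = 0.3269 / 1.8149 = 0.1801
c = 75 / 121^0.1801 = 75 / 2.372 = 31.62
A = (107/31.62)^(1/0.1801) ⇒ ln A = ln(3.384)/0.1801 = 6.7686
A = e^6.7686 ≈ 870.1 mi²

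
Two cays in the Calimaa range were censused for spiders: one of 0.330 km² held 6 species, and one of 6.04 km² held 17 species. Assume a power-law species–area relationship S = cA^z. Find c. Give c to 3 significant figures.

z = ln(S₂/S₁) / ln(A₂/A₁) = ln(17/6) / ln(6.04/0.33) = 1.0415 / 2.9071 = 0.3582
c = S₁ / A₁^z = 6 / 0.33^0.3582 = 6 / 0.6722 = 8.926

8.93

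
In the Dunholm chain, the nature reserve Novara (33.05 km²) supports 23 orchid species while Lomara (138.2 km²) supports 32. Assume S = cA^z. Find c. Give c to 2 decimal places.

z = ln(S₂/S₁) / ln(A₂/A₁) = ln(32/23) / ln(138.2/33.05) = 0.3302 / 1.4307 = 0.2308
c = S₁ / A₁^z = 23 / 33.05^0.2308 = 23 / 2.242 = 10.26

10.26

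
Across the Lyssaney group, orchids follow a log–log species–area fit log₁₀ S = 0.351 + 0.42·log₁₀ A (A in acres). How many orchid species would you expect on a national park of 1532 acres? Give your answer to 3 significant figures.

S = 2.244 × 1532^0.42 = 2.244 × 21.77 ≈ 48.84

48.8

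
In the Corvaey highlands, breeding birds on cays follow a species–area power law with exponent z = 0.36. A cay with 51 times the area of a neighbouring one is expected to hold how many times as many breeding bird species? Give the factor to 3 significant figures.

4.12

S₂/S₁ = (A₂/A₁)^z = 51^0.36
ln(S₂/S₁) = 0.36 × ln 51 = 0.36 × 3.9318 = 1.4155
S₂/S₁ = e^1.4155 ≈ 4.118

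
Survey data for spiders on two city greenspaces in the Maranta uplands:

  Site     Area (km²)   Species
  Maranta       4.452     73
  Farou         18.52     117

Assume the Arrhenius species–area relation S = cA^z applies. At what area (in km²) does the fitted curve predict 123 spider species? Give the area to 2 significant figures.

22 km²

z = ln(117/73) / ln(18.52/4.452) = 0.4717 / 1.4255 = 0.3309
c = 73 / 4.452^0.3309 = 73 / 1.639 = 44.54
A = (123/44.54)^(1/0.3309) ⇒ ln A = ln(2.762)/0.3309 = 3.0700
A = e^3.0700 ≈ 21.54 km²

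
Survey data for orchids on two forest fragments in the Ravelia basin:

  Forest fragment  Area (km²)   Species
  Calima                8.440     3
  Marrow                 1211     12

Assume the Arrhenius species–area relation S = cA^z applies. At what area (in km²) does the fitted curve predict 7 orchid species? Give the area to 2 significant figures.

180 km²

z = ln(12/3) / ln(1211/8.44) = 1.3863 / 4.9662 = 0.2791
c = 3 / 8.44^0.2791 = 3 / 1.814 = 1.654
A = (7/1.654)^(1/0.2791) ⇒ ln A = ln(4.232)/0.2791 = 5.1683
A = e^5.1683 ≈ 175.6 km²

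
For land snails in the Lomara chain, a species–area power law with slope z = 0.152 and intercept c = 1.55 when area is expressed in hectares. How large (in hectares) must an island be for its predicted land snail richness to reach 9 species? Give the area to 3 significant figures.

9 = 1.55 × A^0.152  ⇒  A^0.152 = 9/1.55 = 5.806
ln A = ln(5.806) / 0.152 = 1.7590 / 0.152 = 11.5722
A = e^11.5722 ≈ 106103 hectares

106000 hectares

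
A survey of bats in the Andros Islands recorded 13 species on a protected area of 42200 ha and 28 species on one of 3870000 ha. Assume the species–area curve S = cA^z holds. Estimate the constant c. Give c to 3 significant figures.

z = ln(S₂/S₁) / ln(A₂/A₁) = ln(28/13) / ln(3870000/42200) = 0.7673 / 4.5186 = 0.1698
c = S₁ / A₁^z = 13 / 42200^0.1698 = 13 / 6.101 = 2.131

2.13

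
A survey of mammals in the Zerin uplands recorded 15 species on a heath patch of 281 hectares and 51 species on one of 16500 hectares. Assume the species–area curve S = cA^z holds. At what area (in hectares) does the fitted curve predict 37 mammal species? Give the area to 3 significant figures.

z = ln(51/15) / ln(16500/281) = 1.2238 / 4.0728 = 0.3005
c = 15 / 281^0.3005 = 15 / 5.442 = 2.756
A = (37/2.756)^(1/0.3005) ⇒ ln A = ln(13.42)/0.3005 = 8.6431
A = e^8.6431 ≈ 5671 hectares

5670 hectares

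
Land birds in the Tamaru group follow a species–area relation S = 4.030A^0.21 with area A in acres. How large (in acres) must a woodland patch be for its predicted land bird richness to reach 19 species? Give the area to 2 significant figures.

1600 acres

19 = 4.03 × A^0.21  ⇒  A^0.21 = 19/4.03 = 4.715
ln A = ln(4.715) / 0.21 = 1.5507 / 0.21 = 7.3842
A = e^7.3842 ≈ 1610 acres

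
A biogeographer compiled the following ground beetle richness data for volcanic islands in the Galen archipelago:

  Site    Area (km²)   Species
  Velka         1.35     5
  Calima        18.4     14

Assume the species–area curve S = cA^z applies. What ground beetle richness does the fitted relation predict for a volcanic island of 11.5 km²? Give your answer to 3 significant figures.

11.6

z = ln(14/5) / ln(18.4/1.35) = 1.0296 / 2.6122 = 0.3942
c = 5 / 1.35^0.3942 = 5 / 1.126 = 4.442
S₃ = 4.442 × 11.5^0.3942 = 4.442 × 2.619 ≈ 11.63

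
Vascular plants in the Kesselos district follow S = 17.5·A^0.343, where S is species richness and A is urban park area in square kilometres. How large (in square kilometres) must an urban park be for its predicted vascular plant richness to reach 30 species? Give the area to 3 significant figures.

4.81 square kilometres

30 = 17.5 × A^0.343  ⇒  A^0.343 = 30/17.5 = 1.714
ln A = ln(1.714) / 0.343 = 0.5390 / 0.343 = 1.5714
A = e^1.5714 ≈ 4.813 square kilometres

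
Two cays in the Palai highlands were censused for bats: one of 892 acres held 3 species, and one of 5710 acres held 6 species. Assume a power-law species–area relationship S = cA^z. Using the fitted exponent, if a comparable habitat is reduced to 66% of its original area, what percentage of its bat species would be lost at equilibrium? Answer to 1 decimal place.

z = ln(6/3) / ln(5710/892) = 0.6931 / 1.8565 = 0.3734
S_new/S_old = (A_new/A_old)^z = 0.66^0.3734 = exp(0.3734 × -0.4155) = 0.8563
Fraction lost = 1 − 0.8563 = 0.1437

14.4%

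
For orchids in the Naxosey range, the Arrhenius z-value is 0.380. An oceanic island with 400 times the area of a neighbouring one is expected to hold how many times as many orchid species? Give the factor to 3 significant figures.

S₂/S₁ = (A₂/A₁)^z = 400^0.38
ln(S₂/S₁) = 0.38 × ln 400 = 0.38 × 5.9915 = 2.2768
S₂/S₁ = e^2.2768 ≈ 9.745

9.75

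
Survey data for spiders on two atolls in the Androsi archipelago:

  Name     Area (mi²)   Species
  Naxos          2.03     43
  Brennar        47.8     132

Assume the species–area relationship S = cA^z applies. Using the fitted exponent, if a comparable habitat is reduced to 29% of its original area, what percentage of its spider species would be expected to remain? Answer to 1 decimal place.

z = ln(132/43) / ln(47.8/2.03) = 1.1216 / 3.1590 = 0.3551
S_new/S_old = (A_new/A_old)^z = 0.29^0.3551 = exp(0.3551 × -1.2379) = 0.6444

64.4%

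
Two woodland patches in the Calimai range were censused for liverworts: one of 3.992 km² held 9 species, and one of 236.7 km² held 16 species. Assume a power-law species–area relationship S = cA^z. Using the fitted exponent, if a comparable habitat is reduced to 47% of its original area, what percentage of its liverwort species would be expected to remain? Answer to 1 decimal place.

z = ln(16/9) / ln(236.7/3.992) = 0.5754 / 4.0825 = 0.1409
S_new/S_old = (A_new/A_old)^z = 0.47^0.1409 = exp(0.1409 × -0.7550) = 0.8991

89.9%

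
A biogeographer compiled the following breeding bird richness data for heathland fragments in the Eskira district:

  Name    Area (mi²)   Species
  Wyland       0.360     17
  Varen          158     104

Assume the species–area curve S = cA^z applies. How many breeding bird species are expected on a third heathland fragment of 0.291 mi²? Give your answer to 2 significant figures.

16

z = ln(104/17) / ln(158/0.36) = 1.8112 / 6.0842 = 0.2977
c = 17 / 0.36^0.2977 = 17 / 0.7378 = 23.04
S₃ = 23.04 × 0.291^0.2977 = 23.04 × 0.6925 ≈ 15.96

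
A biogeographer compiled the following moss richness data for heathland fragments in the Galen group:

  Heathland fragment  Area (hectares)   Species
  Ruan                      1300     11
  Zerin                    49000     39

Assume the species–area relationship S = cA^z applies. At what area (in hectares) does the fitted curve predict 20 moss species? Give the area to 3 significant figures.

7220 hectares

z = ln(39/11) / ln(49000/1300) = 1.2657 / 3.6295 = 0.3487
c = 11 / 1300^0.3487 = 11 / 12.19 = 0.9026
A = (20/0.9026)^(1/0.3487) ⇒ ln A = ln(22.16)/0.3487 = 8.8845
A = e^8.8845 ≈ 7219 hectares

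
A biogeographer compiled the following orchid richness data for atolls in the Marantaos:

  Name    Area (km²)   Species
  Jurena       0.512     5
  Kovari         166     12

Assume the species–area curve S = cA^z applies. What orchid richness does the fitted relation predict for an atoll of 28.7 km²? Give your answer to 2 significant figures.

z = ln(12/5) / ln(166/0.512) = 0.8755 / 5.7814 = 0.1514
c = 5 / 0.512^0.1514 = 5 / 0.9036 = 5.533
S₃ = 5.533 × 28.7^0.1514 = 5.533 × 1.663 ≈ 9.199

9.2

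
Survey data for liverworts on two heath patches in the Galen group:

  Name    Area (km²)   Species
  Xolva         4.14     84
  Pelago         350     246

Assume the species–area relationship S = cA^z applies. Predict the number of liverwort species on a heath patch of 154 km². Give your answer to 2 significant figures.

200

z = ln(246/84) / ln(350/4.14) = 1.0745 / 4.4372 = 0.2422
c = 84 / 4.14^0.2422 = 84 / 1.411 = 59.55
S₃ = 59.55 × 154^0.2422 = 59.55 × 3.386 ≈ 201.6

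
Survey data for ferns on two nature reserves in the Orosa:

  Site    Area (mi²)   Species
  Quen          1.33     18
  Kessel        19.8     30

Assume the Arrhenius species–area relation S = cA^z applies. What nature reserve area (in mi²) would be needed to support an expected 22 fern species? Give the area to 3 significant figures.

z = ln(30/18) / ln(19.8/1.33) = 0.5108 / 2.7005 = 0.1892
c = 18 / 1.33^0.1892 = 18 / 1.055 = 17.05
A = (22/17.05)^(1/0.1892) ⇒ ln A = ln(1.29)/0.1892 = 1.3460
A = e^1.3460 ≈ 3.842 mi²

3.84 mi²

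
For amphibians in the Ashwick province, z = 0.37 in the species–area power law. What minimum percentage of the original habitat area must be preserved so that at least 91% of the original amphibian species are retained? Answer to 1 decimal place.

77.5%

Need (A_new/A_old)^0.37 = 0.91, so A_new/A_old = 0.91^(1/0.37) = 0.91^2.703
ln(A_new/A_old) = ln 0.91 / 0.37 = -0.0943 / 0.37 = -0.2549
A_new/A_old = e^-0.2549 ≈ 0.775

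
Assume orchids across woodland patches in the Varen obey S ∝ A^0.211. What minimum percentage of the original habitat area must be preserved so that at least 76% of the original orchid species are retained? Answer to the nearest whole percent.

27%

Need (A_new/A_old)^0.211 = 0.76, so A_new/A_old = 0.76^(1/0.211) = 0.76^4.739
ln(A_new/A_old) = ln 0.76 / 0.211 = -0.2744 / 0.211 = -1.3006
A_new/A_old = e^-1.3006 ≈ 0.2724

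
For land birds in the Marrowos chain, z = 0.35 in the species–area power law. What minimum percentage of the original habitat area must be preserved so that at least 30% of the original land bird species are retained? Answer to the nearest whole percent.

3%

Need (A_new/A_old)^0.35 = 0.3, so A_new/A_old = 0.3^(1/0.35) = 0.3^2.857
ln(A_new/A_old) = ln 0.3 / 0.35 = -1.2040 / 0.35 = -3.4399
A_new/A_old = e^-3.4399 ≈ 0.03207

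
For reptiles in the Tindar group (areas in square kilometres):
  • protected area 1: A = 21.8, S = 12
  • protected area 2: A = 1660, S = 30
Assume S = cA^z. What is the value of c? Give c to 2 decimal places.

6.25

z = ln(S₂/S₁) / ln(A₂/A₁) = ln(30/12) / ln(1660/21.8) = 0.9163 / 4.3327 = 0.2115
c = S₁ / A₁^z = 12 / 21.8^0.2115 = 12 / 1.919 = 6.253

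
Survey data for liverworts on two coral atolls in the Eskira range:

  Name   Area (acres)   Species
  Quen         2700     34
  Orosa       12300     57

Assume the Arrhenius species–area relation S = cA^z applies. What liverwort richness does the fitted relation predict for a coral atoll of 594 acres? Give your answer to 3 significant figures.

20.3

z = ln(57/34) / ln(12300/2700) = 0.5167 / 1.5163 = 0.3407
c = 34 / 2700^0.3407 = 34 / 14.76 = 2.303
S₃ = 2.303 × 594^0.3407 = 2.303 × 8.814 ≈ 20.3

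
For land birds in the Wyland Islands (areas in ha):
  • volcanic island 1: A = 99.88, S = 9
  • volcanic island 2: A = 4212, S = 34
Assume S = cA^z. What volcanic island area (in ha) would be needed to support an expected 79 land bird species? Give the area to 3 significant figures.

45200 ha

z = ln(34/9) / ln(4212/99.88) = 1.3291 / 3.7417 = 0.3552
c = 9 / 99.88^0.3552 = 9 / 5.132 = 1.754
A = (79/1.754)^(1/0.3552) ⇒ ln A = ln(45.04)/0.3552 = 10.7191
A = e^10.7191 ≈ 45212 ha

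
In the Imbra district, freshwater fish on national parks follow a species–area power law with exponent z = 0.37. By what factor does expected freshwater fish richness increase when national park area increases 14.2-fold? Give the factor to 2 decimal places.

2.67

S₂/S₁ = (A₂/A₁)^z = 14.2^0.37
ln(S₂/S₁) = 0.37 × ln 14.2 = 0.37 × 2.6532 = 0.9817
S₂/S₁ = e^0.9817 ≈ 2.669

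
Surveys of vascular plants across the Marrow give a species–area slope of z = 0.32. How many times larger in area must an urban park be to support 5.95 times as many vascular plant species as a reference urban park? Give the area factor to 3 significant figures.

(A₂/A₁)^0.32 = 5.95, so A₂/A₁ = 5.95^(1/0.32) = 5.95^3.125
ln(A₂/A₁) = ln 5.95 / 0.32 = 1.7834 / 0.32 = 5.5731
A₂/A₁ = e^5.5731 ≈ 263.2

263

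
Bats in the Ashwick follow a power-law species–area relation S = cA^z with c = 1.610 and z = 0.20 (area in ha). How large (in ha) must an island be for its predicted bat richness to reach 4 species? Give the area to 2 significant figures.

4 = 1.61 × A^0.2  ⇒  A^0.2 = 4/1.61 = 2.484
ln A = ln(2.484) / 0.2 = 0.9101 / 0.2 = 4.5503
A = e^4.5503 ≈ 94.66 ha

95 ha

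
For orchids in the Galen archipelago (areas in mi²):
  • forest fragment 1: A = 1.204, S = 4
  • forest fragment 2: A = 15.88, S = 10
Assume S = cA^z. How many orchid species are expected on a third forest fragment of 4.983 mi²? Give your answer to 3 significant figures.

z = ln(10/4) / ln(15.88/1.204) = 0.9163 / 2.5794 = 0.3552
c = 4 / 1.204^0.3552 = 4 / 1.068 = 3.745
S₃ = 3.745 × 4.983^0.3552 = 3.745 × 1.769 ≈ 6.625

6.63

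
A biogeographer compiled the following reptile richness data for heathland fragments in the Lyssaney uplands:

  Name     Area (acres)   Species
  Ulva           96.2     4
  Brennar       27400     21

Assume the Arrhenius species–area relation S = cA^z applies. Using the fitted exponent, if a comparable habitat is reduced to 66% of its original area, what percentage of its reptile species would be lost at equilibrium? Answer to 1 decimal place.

11.5%

z = ln(21/4) / ln(27400/96.2) = 1.6582 / 5.6519 = 0.2934
S_new/S_old = (A_new/A_old)^z = 0.66^0.2934 = exp(0.2934 × -0.4155) = 0.8852
Fraction lost = 1 − 0.8852 = 0.1148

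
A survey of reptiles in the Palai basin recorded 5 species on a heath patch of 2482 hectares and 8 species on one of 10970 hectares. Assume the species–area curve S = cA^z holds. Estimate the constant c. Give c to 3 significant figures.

0.422

z = ln(S₂/S₁) / ln(A₂/A₁) = ln(8/5) / ln(10970/2482) = 0.4700 / 1.4861 = 0.3163
c = S₁ / A₁^z = 5 / 2482^0.3163 = 5 / 11.85 = 0.422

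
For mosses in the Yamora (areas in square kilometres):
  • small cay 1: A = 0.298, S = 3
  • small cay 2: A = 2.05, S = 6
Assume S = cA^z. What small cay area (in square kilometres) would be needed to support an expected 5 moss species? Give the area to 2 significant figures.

z = ln(6/3) / ln(2.05/0.298) = 0.6931 / 1.9285 = 0.3594
c = 3 / 0.298^0.3594 = 3 / 0.6472 = 4.636
A = (5/4.636)^(1/0.3594) ⇒ ln A = ln(1.079)/0.3594 = 0.2106
A = e^0.2106 ≈ 1.234 square kilometres

1.2 square kilometres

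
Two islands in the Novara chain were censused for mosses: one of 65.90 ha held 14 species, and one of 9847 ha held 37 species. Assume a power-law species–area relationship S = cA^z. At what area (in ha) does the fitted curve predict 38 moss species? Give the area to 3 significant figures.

11300 ha

z = ln(37/14) / ln(9847/65.9) = 0.9719 / 5.0068 = 0.1941
c = 14 / 65.9^0.1941 = 14 / 2.255 = 6.21
A = (38/6.21)^(1/0.1941) ⇒ ln A = ln(6.12)/0.1941 = 9.3323
A = e^9.3323 ≈ 11297 ha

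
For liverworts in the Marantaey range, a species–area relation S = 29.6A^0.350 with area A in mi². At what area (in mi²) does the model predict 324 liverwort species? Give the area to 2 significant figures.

324 = 29.6 × A^0.35  ⇒  A^0.35 = 324/29.6 = 10.95
ln A = ln(10.95) / 0.35 = 2.3930 / 0.35 = 6.8371
A = e^6.8371 ≈ 931.7 mi²

930 mi²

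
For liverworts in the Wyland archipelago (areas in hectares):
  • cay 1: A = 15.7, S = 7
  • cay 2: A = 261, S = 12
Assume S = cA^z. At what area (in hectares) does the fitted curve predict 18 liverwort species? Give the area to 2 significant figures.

z = ln(12/7) / ln(261/15.7) = 0.5390 / 2.8109 = 0.1918
c = 7 / 15.7^0.1918 = 7 / 1.696 = 4.128
A = (18/4.128)^(1/0.1918) ⇒ ln A = ln(4.36)/0.1918 = 7.6790
A = e^7.6790 ≈ 2162 hectares

2200 hectares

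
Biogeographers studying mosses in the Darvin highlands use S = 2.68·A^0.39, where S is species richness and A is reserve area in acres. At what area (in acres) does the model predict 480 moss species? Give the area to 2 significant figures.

600000 acres

480 = 2.68 × A^0.39  ⇒  A^0.39 = 480/2.68 = 179.1
ln A = ln(179.1) / 0.39 = 5.1880 / 0.39 = 13.3025
A = e^13.3025 ≈ 598682 acres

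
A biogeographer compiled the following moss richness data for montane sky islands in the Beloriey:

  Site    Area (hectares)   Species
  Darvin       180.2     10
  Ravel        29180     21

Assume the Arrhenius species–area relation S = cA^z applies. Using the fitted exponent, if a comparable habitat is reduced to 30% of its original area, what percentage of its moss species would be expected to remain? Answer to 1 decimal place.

83.9%

z = ln(21/10) / ln(29180/180.2) = 0.7419 / 5.0872 = 0.1458
S_new/S_old = (A_new/A_old)^z = 0.3^0.1458 = exp(0.1458 × -1.2040) = 0.839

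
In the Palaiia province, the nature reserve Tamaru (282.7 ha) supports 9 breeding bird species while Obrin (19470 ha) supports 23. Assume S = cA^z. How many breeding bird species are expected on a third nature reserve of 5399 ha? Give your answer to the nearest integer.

z = ln(23/9) / ln(19470/282.7) = 0.9383 / 4.2322 = 0.2217
c = 9 / 282.7^0.2217 = 9 / 3.495 = 2.575
S₃ = 2.575 × 5399^0.2217 = 2.575 × 6.721 ≈ 17.31

17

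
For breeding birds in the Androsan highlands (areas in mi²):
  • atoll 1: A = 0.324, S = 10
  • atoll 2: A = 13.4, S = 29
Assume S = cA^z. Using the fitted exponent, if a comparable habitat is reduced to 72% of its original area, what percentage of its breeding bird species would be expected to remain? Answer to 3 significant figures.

91.0%

z = ln(29/10) / ln(13.4/0.324) = 1.0647 / 3.7223 = 0.2860
S_new/S_old = (A_new/A_old)^z = 0.72^0.2860 = exp(0.2860 × -0.3285) = 0.9103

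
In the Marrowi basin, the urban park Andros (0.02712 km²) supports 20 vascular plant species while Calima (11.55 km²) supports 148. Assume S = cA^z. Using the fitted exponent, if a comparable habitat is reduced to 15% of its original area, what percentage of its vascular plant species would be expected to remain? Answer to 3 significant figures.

z = ln(148/20) / ln(11.55/0.02712) = 2.0015 / 6.0542 = 0.3306
S_new/S_old = (A_new/A_old)^z = 0.15^0.3306 = exp(0.3306 × -1.8971) = 0.5341

53.4%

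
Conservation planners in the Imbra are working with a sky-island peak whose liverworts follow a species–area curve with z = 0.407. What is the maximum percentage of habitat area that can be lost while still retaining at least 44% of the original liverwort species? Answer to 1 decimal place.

Need (A_new/A_old)^0.407 = 0.44, so A_new/A_old = 0.44^(1/0.407) = 0.44^2.457
ln(A_new/A_old) = ln 0.44 / 0.407 = -0.8210 / 0.407 = -2.0172
A_new/A_old = e^-2.0172 ≈ 0.133
Fraction that can be lost = 1 − 0.133 = 0.867

86.7%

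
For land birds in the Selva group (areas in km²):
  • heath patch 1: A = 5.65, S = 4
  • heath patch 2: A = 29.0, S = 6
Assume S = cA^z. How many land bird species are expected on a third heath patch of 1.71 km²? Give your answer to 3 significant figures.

2.97

z = ln(6/4) / ln(29/5.65) = 0.4055 / 1.6356 = 0.2479
c = 4 / 5.65^0.2479 = 4 / 1.536 = 2.604
S₃ = 2.604 × 1.71^0.2479 = 2.604 × 1.142 ≈ 2.974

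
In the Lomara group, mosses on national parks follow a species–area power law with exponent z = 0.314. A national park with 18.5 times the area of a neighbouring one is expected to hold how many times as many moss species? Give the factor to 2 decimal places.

2.50

S₂/S₁ = (A₂/A₁)^z = 18.5^0.314
ln(S₂/S₁) = 0.314 × ln 18.5 = 0.314 × 2.9178 = 0.9162
S₂/S₁ = e^0.9162 ≈ 2.5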